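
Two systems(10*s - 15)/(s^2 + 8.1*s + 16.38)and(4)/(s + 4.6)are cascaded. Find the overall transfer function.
Series: H = H₁ · H₂ = (n₁·n₂)/(d₁·d₂).
Num: n₁·n₂ = 40*s - 60. Den: d₁·d₂ = s^3 + 12.7*s^2 + 53.64*s + 75.348.
H(s) = (40*s - 60)/(s^3 + 12.7*s^2 + 53.64*s + 75.348)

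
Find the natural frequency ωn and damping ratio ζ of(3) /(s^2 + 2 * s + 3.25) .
Underdamped: complex pole -1 + 1.5j. ωn = |pole| = 1.803, ζ = -Re(pole)/ωn = 0.5547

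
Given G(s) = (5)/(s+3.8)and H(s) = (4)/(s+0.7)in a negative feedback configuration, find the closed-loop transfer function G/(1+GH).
Closed-loop T = G/(1+GH).
Numerator: G_num * H_den = 5*s + 3.5.
Denominator: G_den * H_den + G_num * H_num = (s^2 + 4.5*s + 2.66) + (20) = s^2 + 4.5*s + 22.66.
T(s) = (5*s + 3.5)/(s^2 + 4.5*s + 22.66)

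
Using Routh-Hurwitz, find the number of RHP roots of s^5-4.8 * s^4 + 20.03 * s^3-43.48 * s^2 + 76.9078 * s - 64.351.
Routh array:
s^5: [1, 20.03, 76.9078]; s^4: [-4.8, -43.48, -64.351]; s^3: [10.9717, 63.5013]; s^2: [-15.6988, -64.351]; s^1: [18.5273]; s^0: [-64.351]
First column: [1, -4.8, 10.9717, -15.6988, 18.5273, -64.351]. Sign changes = RHP roots = 5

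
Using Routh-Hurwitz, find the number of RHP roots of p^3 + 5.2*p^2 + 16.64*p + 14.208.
Routh array:
p^3: [1, 16.64]; p^2: [5.2, 14.208]; p^1: [13.9077]; p^0: [14.208]
First column: [1, 5.2, 13.9077, 14.208]. Sign changes = RHP roots = 0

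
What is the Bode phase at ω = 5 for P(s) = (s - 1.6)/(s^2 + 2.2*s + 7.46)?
Substitute s = j*5: P(j5) = 0.19378 - 0.163536j.
∠P(j5) = atan2(Im, Re) = atan2(-0.163536, 0.19378) = -40.16°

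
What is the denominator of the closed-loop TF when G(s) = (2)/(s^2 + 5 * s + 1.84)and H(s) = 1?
Characteristic poly = G_den * H_den + G_num * H_num = (s^2 + 5*s + 1.84) + (2) = s^2 + 5*s + 3.84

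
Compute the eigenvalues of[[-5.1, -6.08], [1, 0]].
Eigenvalues solve det(λI - A) = 0.
Characteristic polynomial: λ^2 + 5.1*λ + 6.08 = 0.
Factor: (λ + 3.2)(λ + 1.9) = 0.
Roots: -1.9, -3.2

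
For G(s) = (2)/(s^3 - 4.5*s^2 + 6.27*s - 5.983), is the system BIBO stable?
Denominator: s^3 - 4.5*s^2 + 6.27*s - 5.983 = (s - 3.1)(s^2 - 1.4*s + 1.93). Poles: 0.7 + 1.2j, 0.7 - 1.2j, 3.1. All Re(p)<0: No (unstable)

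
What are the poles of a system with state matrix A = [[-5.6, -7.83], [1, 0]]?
Eigenvalues solve det(λI - A) = 0.
Characteristic polynomial: λ^2 + 5.6*λ + 7.83 = 0.
Factor: (λ + 2.7)(λ + 2.9) = 0.
Roots: -2.7, -2.9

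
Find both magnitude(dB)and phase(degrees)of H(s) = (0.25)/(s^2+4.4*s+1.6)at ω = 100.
Substitute s = j*100: H(j100) = -2.49557e-05 - 1.09823e-06j.
|H| = 20*log₁₀(sqrt(Re²+Im²)) = -92.05 dB.
∠H = atan2(Im, Re) = -177.48°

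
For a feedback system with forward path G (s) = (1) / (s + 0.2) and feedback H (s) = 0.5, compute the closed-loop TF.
Closed-loop T = G/(1+GH).
Numerator: G_num * H_den = 1.
Denominator: G_den * H_den + G_num * H_num = (s + 0.2) + (0.5) = s + 0.7.
T(s) = (1)/(s + 0.7)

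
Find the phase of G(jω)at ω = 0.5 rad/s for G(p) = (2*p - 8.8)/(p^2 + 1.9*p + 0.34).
Substitute p = j*0.5: G(j0.5) = 0.173512 + 9.2796j.
∠G(j0.5) = atan2(Im, Re) = atan2(9.2796, 0.173512) = 88.93°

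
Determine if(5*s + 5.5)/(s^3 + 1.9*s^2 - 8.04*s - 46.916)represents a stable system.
Denominator: s^3 + 1.9*s^2 - 8.04*s - 46.916 = (s - 3.7)(s^2 + 5.6*s + 12.68). Poles: -2.8 + 2.2j, -2.8 - 2.2j, 3.7. All Re(p)<0: No (unstable)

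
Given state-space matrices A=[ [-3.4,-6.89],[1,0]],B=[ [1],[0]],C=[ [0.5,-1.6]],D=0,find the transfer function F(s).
F(s) = C(sI - A)⁻¹B + D.
Characteristic polynomial det(sI - A) = s^2 + 3.4*s + 6.89.
Numerator from C·adj(sI-A)·B + D·det(sI-A) = 0.5*s - 1.6.
F(s) = (0.5*s - 1.6)/(s^2 + 3.4*s + 6.89)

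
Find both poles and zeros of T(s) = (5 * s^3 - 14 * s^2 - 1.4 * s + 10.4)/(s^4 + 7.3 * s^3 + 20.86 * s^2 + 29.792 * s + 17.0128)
Set denominator = 0: s^4 + 7.3*s^3 + 20.86*s^2 + 29.792*s + 17.0128 = (s + 1.4)(s + 3.1)(s^2 + 2.8*s + 3.92) = 0 → Poles: -1.4, -1.4 + 1.4j, -1.4 - 1.4j, -3.1
Set numerator = 0: 5*s^3 - 14*s^2 - 1.4*s + 10.4 = 5*(s + 0.8)(s - 2.6)(s - 1) = 0 → Zeros: -0.8, 1, 2.6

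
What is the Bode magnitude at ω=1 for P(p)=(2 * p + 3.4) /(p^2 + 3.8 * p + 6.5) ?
Substitute p = j*1: P(j1) = 0.588499 - 0.0429626j.
|P(j1)| = sqrt(Re² + Im²) = 0.5901.
20*log₁₀(0.5901) = -4.58 dB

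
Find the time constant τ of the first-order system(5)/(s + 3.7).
First-order system: τ = -1/pole. Pole = -3.7. τ = -1/(-3.7) = 0.2703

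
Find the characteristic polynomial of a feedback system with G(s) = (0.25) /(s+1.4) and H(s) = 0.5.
Characteristic poly = G_den * H_den + G_num * H_num = (s + 1.4) + (0.125) = s + 1.525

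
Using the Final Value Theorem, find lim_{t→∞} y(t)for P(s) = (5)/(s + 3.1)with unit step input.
FVT: lim_{t→∞} y(t) = lim_{s→0} s*Y(s) where Y(s) = P(s)/s.
= lim_{s→0} P(s) = P(0) = num(0)/den(0) = 5/3.1 = 1.613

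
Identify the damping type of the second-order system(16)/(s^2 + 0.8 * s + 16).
Standard form: ωn²/(s²+2ζωn·s+ωn²) gives ωn=4, ζ=0.1.
Underdamped (ζ = 0.1 < 1)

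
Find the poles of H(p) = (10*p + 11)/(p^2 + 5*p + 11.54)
Set denominator = 0: p^2 + 5*p + 11.54 = 0 → Poles: -2.5 + 2.3j, -2.5 - 2.3j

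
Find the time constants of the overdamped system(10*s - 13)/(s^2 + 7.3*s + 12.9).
Overdamped: real poles at -4.3, -3. τ = -1/pole → τ₁ = 0.2326, τ₂ = 0.3333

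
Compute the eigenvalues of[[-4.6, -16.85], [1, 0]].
Eigenvalues solve det(λI - A) = 0.
Characteristic polynomial: λ^2 + 4.6*λ + 16.85 = 0.
Roots: -2.3 + 3.4j, -2.3 - 3.4j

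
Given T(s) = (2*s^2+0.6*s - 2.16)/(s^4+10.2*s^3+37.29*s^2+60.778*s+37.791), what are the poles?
Set denominator = 0: s^4 + 10.2*s^3 + 37.29*s^2 + 60.778*s + 37.791 = (s + 1.9)(s + 4.5)(s^2 + 3.8*s + 4.42) = 0 → Poles: -1.9, -1.9 + 0.9j, -1.9 - 0.9j, -4.5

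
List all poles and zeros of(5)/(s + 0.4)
Set denominator = 0: s + 0.4 = 0 → Poles: -0.4
Numerator is a nonzero constant (5) → Zeros: none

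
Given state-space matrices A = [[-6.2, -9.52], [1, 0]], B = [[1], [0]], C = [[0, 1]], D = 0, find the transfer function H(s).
H(s) = C(sI - A)⁻¹B + D.
Characteristic polynomial det(sI - A) = s^2 + 6.2*s + 9.52.
Numerator from C·adj(sI-A)·B + D·det(sI-A) = 1.
H(s) = (1)/(s^2 + 6.2*s + 9.52)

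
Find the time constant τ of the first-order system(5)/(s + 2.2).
First-order system: τ = -1/pole. Pole = -2.2. τ = -1/(-2.2) = 0.4545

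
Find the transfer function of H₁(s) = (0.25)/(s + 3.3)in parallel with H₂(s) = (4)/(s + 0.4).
Parallel: H = H₁ + H₂ = (n₁·d₂ + n₂·d₁)/(d₁·d₂).
n₁·d₂ = 0.25*s + 0.1. n₂·d₁ = 4*s + 13.2. Sum = 4.25*s + 13.3. d₁·d₂ = s^2 + 3.7*s + 1.32.
H(s) = (4.25*s + 13.3)/(s^2 + 3.7*s + 1.32)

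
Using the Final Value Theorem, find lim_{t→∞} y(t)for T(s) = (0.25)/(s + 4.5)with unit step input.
FVT: lim_{t→∞} y(t) = lim_{s→0} s*Y(s) where Y(s) = T(s)/s.
= lim_{s→0} T(s) = T(0) = num(0)/den(0) = 0.25/4.5 = 0.05556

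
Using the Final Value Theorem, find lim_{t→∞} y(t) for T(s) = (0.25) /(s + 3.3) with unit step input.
FVT: lim_{t→∞} y(t) = lim_{s→0} s*Y(s) where Y(s) = T(s)/s.
= lim_{s→0} T(s) = T(0) = num(0)/den(0) = 0.25/3.3 = 0.07576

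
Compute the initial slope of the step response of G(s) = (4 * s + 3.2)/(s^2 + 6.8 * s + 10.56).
IVT: y'(0⁺) = lim_{s→∞} s²·Y(s) = lim_{s→∞} s·G(s).
deg(num) = 1, deg(den) = 2, relative degree = 1, so s·G(s) → (leading num)/(leading den) = 4/1 = 4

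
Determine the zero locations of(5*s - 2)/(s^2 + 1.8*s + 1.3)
Set numerator = 0: 5*s - 2 = 0 → Zeros: 0.4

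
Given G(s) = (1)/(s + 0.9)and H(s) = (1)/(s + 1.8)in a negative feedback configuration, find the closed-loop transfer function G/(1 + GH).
Closed-loop T = G/(1+GH).
Numerator: G_num * H_den = s + 1.8.
Denominator: G_den * H_den + G_num * H_num = (s^2 + 2.7*s + 1.62) + (1) = s^2 + 2.7*s + 2.62.
T(s) = (s + 1.8)/(s^2 + 2.7*s + 2.62)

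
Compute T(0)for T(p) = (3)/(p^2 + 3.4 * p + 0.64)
DC gain = T(0) = num(0)/den(0) = 3/0.64 = 4.687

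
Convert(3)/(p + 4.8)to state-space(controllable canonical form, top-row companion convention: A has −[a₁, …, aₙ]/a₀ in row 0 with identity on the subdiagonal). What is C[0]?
Reachable canonical form: C = numerator coefficients (right-aligned, zero-padded to length n).
num = 3, C = [[3]].
C[0] = 3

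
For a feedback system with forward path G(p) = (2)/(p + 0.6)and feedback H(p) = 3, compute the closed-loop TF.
Closed-loop T = G/(1+GH).
Numerator: G_num * H_den = 2.
Denominator: G_den * H_den + G_num * H_num = (p + 0.6) + (6) = p + 6.6.
T(p) = (2)/(p + 6.6)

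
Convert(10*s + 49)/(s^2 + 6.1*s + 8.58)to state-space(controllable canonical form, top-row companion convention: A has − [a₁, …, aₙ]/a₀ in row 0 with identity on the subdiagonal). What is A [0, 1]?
Reachable canonical form for den = s^2 + 6.1*s + 8.58: top row of A = -[a₁,a₂,...,aₙ]/a₀, ones on the subdiagonal, zeros elsewhere.
A = [[-6.1, -8.58], [1, 0]].
A[0,1] = -8.58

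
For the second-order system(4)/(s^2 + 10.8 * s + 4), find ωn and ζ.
Standard form: ωn²/(s²+2ζωn·s+ωn²).
const=4=ωn² → ωn=2, s coeff=10.8=2ζωn → ζ=2.7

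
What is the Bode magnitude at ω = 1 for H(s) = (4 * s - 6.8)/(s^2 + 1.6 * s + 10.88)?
Substitute s = j*1: H(j1) = -0.606782 + 0.503123j.
|H(j1)| = sqrt(Re² + Im²) = 0.7882.
20*log₁₀(0.7882) = -2.07 dB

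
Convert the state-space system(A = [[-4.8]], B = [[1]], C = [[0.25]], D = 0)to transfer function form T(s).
T(s) = C(sI - A)⁻¹B + D.
Characteristic polynomial det(sI - A) = s + 4.8.
Numerator from C·adj(sI-A)·B + D·det(sI-A) = 0.25.
T(s) = (0.25)/(s + 4.8)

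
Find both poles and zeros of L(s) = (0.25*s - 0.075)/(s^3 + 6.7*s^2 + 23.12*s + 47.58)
Set denominator = 0: s^3 + 6.7*s^2 + 23.12*s + 47.58 = (s + 3.9)(s^2 + 2.8*s + 12.2) = 0 → Poles: -1.4 + 3.2j, -1.4 - 3.2j, -3.9
Set numerator = 0: 0.25*s - 0.075 = 0 → Zeros: 0.3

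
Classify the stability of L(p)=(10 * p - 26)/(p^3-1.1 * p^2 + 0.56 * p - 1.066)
Denominator: p^3 - 1.1*p^2 + 0.56*p - 1.066 = (p - 1.3)(p^2 + 0.2*p + 0.82). Poles: -0.1 + 0.9j, -0.1 - 0.9j, 1.3. Unstable (1 pole(s) in RHP)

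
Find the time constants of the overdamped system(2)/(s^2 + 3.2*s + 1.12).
Overdamped: real poles at -0.4, -2.8. τ = -1/pole → τ₁ = 2.5, τ₂ = 0.3571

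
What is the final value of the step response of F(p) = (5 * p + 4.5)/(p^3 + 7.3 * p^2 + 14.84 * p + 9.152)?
FVT: lim_{t→∞} y(t) = lim_{p→0} p*Y(p) where Y(p) = F(p)/p.
= lim_{p→0} F(p) = F(0) = num(0)/den(0) = 4.5/9.152 = 0.4917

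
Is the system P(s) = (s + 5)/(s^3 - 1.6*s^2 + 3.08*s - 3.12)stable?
Denominator: s^3 - 1.6*s^2 + 3.08*s - 3.12 = (s - 1.2)(s^2 - 0.4*s + 2.6). Poles: 0.2 + 1.6j, 0.2 - 1.6j, 1.2. All Re(p)<0: No (unstable)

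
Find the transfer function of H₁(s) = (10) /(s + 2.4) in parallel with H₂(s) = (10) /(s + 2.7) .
Parallel: H = H₁ + H₂ = (n₁·d₂ + n₂·d₁)/(d₁·d₂).
n₁·d₂ = 10*s + 27. n₂·d₁ = 10*s + 24. Sum = 20*s + 51. d₁·d₂ = s^2 + 5.1*s + 6.48.
H(s) = (20*s + 51)/(s^2 + 5.1*s + 6.48)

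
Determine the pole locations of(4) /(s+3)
Set denominator = 0: s + 3 = 0 → Poles: -3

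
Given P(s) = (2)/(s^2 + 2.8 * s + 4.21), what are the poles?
Set denominator = 0: s^2 + 2.8*s + 4.21 = 0 → Poles: -1.4 + 1.5j, -1.4 - 1.5j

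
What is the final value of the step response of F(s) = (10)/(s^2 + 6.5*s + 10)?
FVT: lim_{t→∞} y(t) = lim_{s→0} s*Y(s) where Y(s) = F(s)/s.
= lim_{s→0} F(s) = F(0) = num(0)/den(0) = 10/10 = 1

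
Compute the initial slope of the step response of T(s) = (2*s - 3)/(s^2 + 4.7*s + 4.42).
IVT: y'(0⁺) = lim_{s→∞} s²·Y(s) = lim_{s→∞} s·T(s).
deg(num) = 1, deg(den) = 2, relative degree = 1, so s·T(s) → (leading num)/(leading den) = 2/1 = 2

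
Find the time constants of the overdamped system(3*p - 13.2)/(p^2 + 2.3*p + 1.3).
Overdamped: real poles at -1.3, -1. τ = -1/pole → τ₁ = 0.7692, τ₂ = 1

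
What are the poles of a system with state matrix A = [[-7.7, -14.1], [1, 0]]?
Eigenvalues solve det(λI - A) = 0.
Characteristic polynomial: λ^2 + 7.7*λ + 14.1 = 0.
Factor: (λ + 3)(λ + 4.7) = 0.
Roots: -3, -4.7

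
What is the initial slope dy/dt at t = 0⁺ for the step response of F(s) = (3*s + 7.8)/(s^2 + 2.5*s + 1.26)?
IVT: y'(0⁺) = lim_{s→∞} s²·Y(s) = lim_{s→∞} s·F(s).
deg(num) = 1, deg(den) = 2, relative degree = 1, so s·F(s) → (leading num)/(leading den) = 3/1 = 3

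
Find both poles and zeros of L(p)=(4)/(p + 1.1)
Set denominator = 0: p + 1.1 = 0 → Poles: -1.1
Numerator is a nonzero constant (4) → Zeros: none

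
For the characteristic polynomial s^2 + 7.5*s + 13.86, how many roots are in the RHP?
s^2 + 7.5*s + 13.86 = (s + 3.3)(s + 4.2). Poles: -3.3, -4.2. RHP poles (Re>0): 0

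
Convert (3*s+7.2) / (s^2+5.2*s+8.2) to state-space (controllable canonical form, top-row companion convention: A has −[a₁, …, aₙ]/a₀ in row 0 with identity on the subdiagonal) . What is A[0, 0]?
Reachable canonical form for den = s^2 + 5.2*s + 8.2: top row of A = -[a₁,a₂,...,aₙ]/a₀, ones on the subdiagonal, zeros elsewhere.
A = [[-5.2, -8.2], [1, 0]].
A[0,0] = -5.2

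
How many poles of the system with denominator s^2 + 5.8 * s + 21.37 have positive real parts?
Poles: -2.9 + 3.6j, -2.9 - 3.6j. RHP poles (Re>0): 0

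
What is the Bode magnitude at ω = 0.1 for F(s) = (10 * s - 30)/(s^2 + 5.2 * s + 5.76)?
Substitute s = j*0.1: F(j0.1) = -5.15947 + 0.640508j.
|F(j0.1)| = sqrt(Re² + Im²) = 5.199.
20*log₁₀(5.199) = 14.32 dB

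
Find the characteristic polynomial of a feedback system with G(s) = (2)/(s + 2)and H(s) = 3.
Characteristic poly = G_den * H_den + G_num * H_num = (s + 2) + (6) = s + 8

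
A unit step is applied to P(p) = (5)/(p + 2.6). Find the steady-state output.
FVT: lim_{t→∞} y(t) = lim_{p→0} p*Y(p) where Y(p) = P(p)/p.
= lim_{p→0} P(p) = P(0) = num(0)/den(0) = 5/2.6 = 1.923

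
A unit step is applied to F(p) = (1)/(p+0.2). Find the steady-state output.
FVT: lim_{t→∞} y(t) = lim_{p→0} p*Y(p) where Y(p) = F(p)/p.
= lim_{p→0} F(p) = F(0) = num(0)/den(0) = 1/0.2 = 5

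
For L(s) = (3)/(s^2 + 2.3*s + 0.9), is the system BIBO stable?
Denominator: s^2 + 2.3*s + 0.9 = (s + 0.5)(s + 1.8). Poles: -0.5, -1.8. All Re(p)<0: Yes (stable)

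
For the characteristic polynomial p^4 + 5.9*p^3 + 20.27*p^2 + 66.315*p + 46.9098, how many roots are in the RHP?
p^4 + 5.9*p^3 + 20.27*p^2 + 66.315*p + 46.9098 = (p + 0.9)(p + 4.2)(p^2 + 0.8*p + 12.41). Poles: -0.4 + 3.5j, -0.4 - 3.5j, -0.9, -4.2. RHP poles (Re>0): 0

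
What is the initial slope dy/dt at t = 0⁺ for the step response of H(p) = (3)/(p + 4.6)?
IVT: y'(0⁺) = lim_{p→∞} p²·Y(p) = lim_{p→∞} p·H(p).
deg(num) = 0, deg(den) = 1, relative degree = 1, so p·H(p) → (leading num)/(leading den) = 3/1 = 3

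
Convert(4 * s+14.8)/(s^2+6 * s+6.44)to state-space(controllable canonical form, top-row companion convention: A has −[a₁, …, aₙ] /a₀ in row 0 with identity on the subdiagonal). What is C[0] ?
Reachable canonical form: C = numerator coefficients (right-aligned, zero-padded to length n).
num = 4*s + 14.8, C = [[4, 14.8]].
C[0] = 4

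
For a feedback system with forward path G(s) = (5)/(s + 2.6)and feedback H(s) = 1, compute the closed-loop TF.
Closed-loop T = G/(1+GH).
Numerator: G_num * H_den = 5.
Denominator: G_den * H_den + G_num * H_num = (s + 2.6) + (5) = s + 7.6.
T(s) = (5)/(s + 7.6)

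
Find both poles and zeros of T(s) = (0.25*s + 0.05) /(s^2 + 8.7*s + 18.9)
Set denominator = 0: s^2 + 8.7*s + 18.9 = (s + 4.2)(s + 4.5) = 0 → Poles: -4.2, -4.5
Set numerator = 0: 0.25*s + 0.05 = 0 → Zeros: -0.2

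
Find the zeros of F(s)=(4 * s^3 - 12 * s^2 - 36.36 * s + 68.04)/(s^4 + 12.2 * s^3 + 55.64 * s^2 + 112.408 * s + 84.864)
Set numerator = 0: 4*s^3 - 12*s^2 - 36.36*s + 68.04 = 4*(s - 4.2)(s + 2.7)(s - 1.5) = 0 → Zeros: -2.7, 1.5, 4.2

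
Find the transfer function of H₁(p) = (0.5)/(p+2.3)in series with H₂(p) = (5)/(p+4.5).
Series: H = H₁ · H₂ = (n₁·n₂)/(d₁·d₂).
Num: n₁·n₂ = 2.5. Den: d₁·d₂ = p^2 + 6.8*p + 10.35.
H(p) = (2.5)/(p^2 + 6.8*p + 10.35)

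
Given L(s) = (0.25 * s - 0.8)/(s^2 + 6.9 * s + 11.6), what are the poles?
Set denominator = 0: s^2 + 6.9*s + 11.6 = (s + 2.9)(s + 4) = 0 → Poles: -2.9, -4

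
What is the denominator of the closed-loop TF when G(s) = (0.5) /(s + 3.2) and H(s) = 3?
Characteristic poly = G_den * H_den + G_num * H_num = (s + 3.2) + (1.5) = s + 4.7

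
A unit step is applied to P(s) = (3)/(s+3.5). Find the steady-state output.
FVT: lim_{t→∞} y(t) = lim_{s→0} s*Y(s) where Y(s) = P(s)/s.
= lim_{s→0} P(s) = P(0) = num(0)/den(0) = 3/3.5 = 0.8571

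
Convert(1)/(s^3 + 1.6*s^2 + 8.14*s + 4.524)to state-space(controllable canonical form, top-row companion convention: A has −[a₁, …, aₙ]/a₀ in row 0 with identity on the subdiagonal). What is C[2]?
Reachable canonical form: C = numerator coefficients (right-aligned, zero-padded to length n).
num = 1, C = [[0, 0, 1]].
C[2] = 1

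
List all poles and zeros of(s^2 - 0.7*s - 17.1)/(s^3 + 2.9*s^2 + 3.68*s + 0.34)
Set denominator = 0: s^3 + 2.9*s^2 + 3.68*s + 0.34 = (s + 0.1)(s^2 + 2.8*s + 3.4) = 0 → Poles: -0.1, -1.4 + 1.2j, -1.4 - 1.2j
Set numerator = 0: s^2 - 0.7*s - 17.1 = (s + 3.8)(s - 4.5) = 0 → Zeros: -3.8, 4.5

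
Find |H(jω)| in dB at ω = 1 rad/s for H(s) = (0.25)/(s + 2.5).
Substitute s = j*1: H(j1) = 0.0862069 - 0.0344828j.
|H(j1)| = sqrt(Re² + Im²) = 0.09285.
20*log₁₀(0.09285) = -20.64 dB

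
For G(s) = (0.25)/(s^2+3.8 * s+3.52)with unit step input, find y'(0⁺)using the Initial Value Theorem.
IVT: y'(0⁺) = lim_{s→∞} s²·Y(s) = lim_{s→∞} s·G(s).
deg(num) = 0, deg(den) = 2, relative degree = 2 ≥ 2, so s·G(s) → 0. Initial slope = 0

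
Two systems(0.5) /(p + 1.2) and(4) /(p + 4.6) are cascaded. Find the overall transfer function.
Series: H = H₁ · H₂ = (n₁·n₂)/(d₁·d₂).
Num: n₁·n₂ = 2. Den: d₁·d₂ = p^2 + 5.8*p + 5.52.
H(p) = (2)/(p^2 + 5.8*p + 5.52)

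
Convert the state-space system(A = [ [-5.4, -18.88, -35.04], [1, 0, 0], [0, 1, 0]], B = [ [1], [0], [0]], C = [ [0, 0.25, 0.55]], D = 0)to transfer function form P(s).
P(s) = C(sI - A)⁻¹B + D.
Characteristic polynomial det(sI - A) = s^3 + 5.4*s^2 + 18.88*s + 35.04.
Numerator from C·adj(sI-A)·B + D·det(sI-A) = 0.25*s + 0.55.
P(s) = (0.25*s + 0.55)/(s^3 + 5.4*s^2 + 18.88*s + 35.04)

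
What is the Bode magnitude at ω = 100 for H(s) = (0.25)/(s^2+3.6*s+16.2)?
Substitute s = j*100: H(j100) = -2.50081e-05 - 9.01751e-07j.
|H(j100)| = sqrt(Re² + Im²) = 2.502e-05.
20*log₁₀(2.502e-05) = -92.03 dB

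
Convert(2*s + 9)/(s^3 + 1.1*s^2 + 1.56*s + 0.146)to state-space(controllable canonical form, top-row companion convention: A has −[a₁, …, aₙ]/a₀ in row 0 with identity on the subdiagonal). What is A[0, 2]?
Reachable canonical form for den = s^3 + 1.1*s^2 + 1.56*s + 0.146: top row of A = -[a₁,a₂,...,aₙ]/a₀, ones on the subdiagonal, zeros elsewhere.
A = [[-1.1, -1.56, -0.146], [1, 0, 0], [0, 1, 0]].
A[0,2] = -0.146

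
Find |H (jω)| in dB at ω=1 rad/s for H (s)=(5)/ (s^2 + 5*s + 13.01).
Substitute s = j*1: H(j1) = 0.354821 - 0.147719j.
|H(j1)| = sqrt(Re² + Im²) = 0.3843.
20*log₁₀(0.3843) = -8.31 dB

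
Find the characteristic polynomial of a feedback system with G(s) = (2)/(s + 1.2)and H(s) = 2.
Characteristic poly = G_den * H_den + G_num * H_num = (s + 1.2) + (4) = s + 5.2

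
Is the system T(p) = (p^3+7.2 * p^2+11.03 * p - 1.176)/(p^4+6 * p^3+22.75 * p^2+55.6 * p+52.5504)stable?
Denominator: p^4 + 6*p^3 + 22.75*p^2 + 55.6*p + 52.5504 = (p + 2.1)(p + 2.3)(p^2 + 1.6*p + 10.88). Poles: -0.8 + 3.2j, -0.8 - 3.2j, -2.1, -2.3. All Re(p)<0: Yes (stable)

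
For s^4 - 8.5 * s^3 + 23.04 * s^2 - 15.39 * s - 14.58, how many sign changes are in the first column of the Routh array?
Routh array:
s^4: [1, 23.04, -14.58]; s^3: [-8.5, -15.39]; s^2: [21.2294, -14.58]; s^1: [-21.2277]; s^0: [-14.58]
First column: [1, -8.5, 21.2294, -21.2277, -14.58]. Sign changes = 3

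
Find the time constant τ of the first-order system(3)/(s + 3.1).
First-order system: τ = -1/pole. Pole = -3.1. τ = -1/(-3.1) = 0.3226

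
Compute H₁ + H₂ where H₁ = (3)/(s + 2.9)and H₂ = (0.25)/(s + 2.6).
Parallel: H = H₁ + H₂ = (n₁·d₂ + n₂·d₁)/(d₁·d₂).
n₁·d₂ = 3*s + 7.8. n₂·d₁ = 0.25*s + 0.725. Sum = 3.25*s + 8.525. d₁·d₂ = s^2 + 5.5*s + 7.54.
H(s) = (3.25*s + 8.525)/(s^2 + 5.5*s + 7.54)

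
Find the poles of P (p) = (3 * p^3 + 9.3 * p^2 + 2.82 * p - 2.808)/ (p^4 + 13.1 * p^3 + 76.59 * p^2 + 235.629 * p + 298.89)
Set denominator = 0: p^4 + 13.1*p^3 + 76.59*p^2 + 235.629*p + 298.89 = (p + 3.6)(p + 4.1)(p^2 + 5.4*p + 20.25) = 0 → Poles: -2.7 + 3.6j, -2.7 - 3.6j, -3.6, -4.1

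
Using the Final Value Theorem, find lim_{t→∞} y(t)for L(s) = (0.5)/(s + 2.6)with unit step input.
FVT: lim_{t→∞} y(t) = lim_{s→0} s*Y(s) where Y(s) = L(s)/s.
= lim_{s→0} L(s) = L(0) = num(0)/den(0) = 0.5/2.6 = 0.1923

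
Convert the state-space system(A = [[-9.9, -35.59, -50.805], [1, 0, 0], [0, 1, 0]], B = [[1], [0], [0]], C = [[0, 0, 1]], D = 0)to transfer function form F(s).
F(s) = C(sI - A)⁻¹B + D.
Characteristic polynomial det(sI - A) = s^3 + 9.9*s^2 + 35.59*s + 50.805.
Numerator from C·adj(sI-A)·B + D·det(sI-A) = 1.
F(s) = (1)/(s^3 + 9.9*s^2 + 35.59*s + 50.805)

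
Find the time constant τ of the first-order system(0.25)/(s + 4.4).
First-order system: τ = -1/pole. Pole = -4.4. τ = -1/(-4.4) = 0.2273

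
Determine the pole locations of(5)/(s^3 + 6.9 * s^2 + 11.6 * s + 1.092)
Set denominator = 0: s^3 + 6.9*s^2 + 11.6*s + 1.092 = (s + 0.1)(s + 4.2)(s + 2.6) = 0 → Poles: -0.1, -2.6, -4.2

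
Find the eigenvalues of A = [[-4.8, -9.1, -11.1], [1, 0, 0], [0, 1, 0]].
Eigenvalues solve det(λI - A) = 0.
Characteristic polynomial: λ^3 + 4.8*λ^2 + 9.1*λ + 11.1 = 0.
Factor: (λ + 3)(λ^2 + 1.8*λ + 3.7) = 0.
Roots: -0.9 + 1.7j, -0.9 - 1.7j, -3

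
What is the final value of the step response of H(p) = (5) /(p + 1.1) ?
FVT: lim_{t→∞} y(t) = lim_{p→0} p*Y(p) where Y(p) = H(p)/p.
= lim_{p→0} H(p) = H(0) = num(0)/den(0) = 5/1.1 = 4.545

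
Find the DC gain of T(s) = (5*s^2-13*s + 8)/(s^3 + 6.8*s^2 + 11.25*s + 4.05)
DC gain = T(0) = num(0)/den(0) = 8/4.05 = 1.975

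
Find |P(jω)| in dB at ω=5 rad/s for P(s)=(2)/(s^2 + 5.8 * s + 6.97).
Substitute s = j*5: P(j5) = -0.0309241 - 0.0497393j.
|P(j5)| = sqrt(Re² + Im²) = 0.05857.
20*log₁₀(0.05857) = -24.65 dB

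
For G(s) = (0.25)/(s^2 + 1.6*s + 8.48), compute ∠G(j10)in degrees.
Substitute s = j*10: G(j10) = -0.00265063 - 0.000463397j.
∠G(j10) = atan2(Im, Re) = atan2(-0.000463397, -0.00265063) = -170.08°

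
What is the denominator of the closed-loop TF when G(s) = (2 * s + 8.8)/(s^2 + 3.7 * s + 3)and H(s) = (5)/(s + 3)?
Characteristic poly = G_den * H_den + G_num * H_num = (s^3 + 6.7*s^2 + 14.1*s + 9) + (10*s + 44) = s^3 + 6.7*s^2 + 24.1*s + 53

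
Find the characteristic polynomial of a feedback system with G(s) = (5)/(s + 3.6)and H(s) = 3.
Characteristic poly = G_den * H_den + G_num * H_num = (s + 3.6) + (15) = s + 18.6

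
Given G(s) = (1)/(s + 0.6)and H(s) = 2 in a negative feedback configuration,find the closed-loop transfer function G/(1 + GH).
Closed-loop T = G/(1+GH).
Numerator: G_num * H_den = 1.
Denominator: G_den * H_den + G_num * H_num = (s + 0.6) + (2) = s + 2.6.
T(s) = (1)/(s + 2.6)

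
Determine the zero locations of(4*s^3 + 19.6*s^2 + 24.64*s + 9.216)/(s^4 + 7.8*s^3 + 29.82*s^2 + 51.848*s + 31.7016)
Set numerator = 0: 4*s^3 + 19.6*s^2 + 24.64*s + 9.216 = 4*(s + 0.8)(s + 0.9)(s + 3.2) = 0 → Zeros: -0.8, -0.9, -3.2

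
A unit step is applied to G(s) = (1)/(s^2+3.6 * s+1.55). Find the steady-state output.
FVT: lim_{t→∞} y(t) = lim_{s→0} s*Y(s) where Y(s) = G(s)/s.
= lim_{s→0} G(s) = G(0) = num(0)/den(0) = 1/1.55 = 0.6452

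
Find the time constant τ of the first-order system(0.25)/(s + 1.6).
First-order system: τ = -1/pole. Pole = -1.6. τ = -1/(-1.6) = 0.625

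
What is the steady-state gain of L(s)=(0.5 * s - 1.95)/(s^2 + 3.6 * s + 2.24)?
DC gain = L(0) = num(0)/den(0) = -1.95/2.24 = -0.8705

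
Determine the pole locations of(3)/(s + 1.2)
Set denominator = 0: s + 1.2 = 0 → Poles: -1.2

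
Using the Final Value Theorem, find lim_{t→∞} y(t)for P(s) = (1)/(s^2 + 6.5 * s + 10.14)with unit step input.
FVT: lim_{t→∞} y(t) = lim_{s→0} s*Y(s) where Y(s) = P(s)/s.
= lim_{s→0} P(s) = P(0) = num(0)/den(0) = 1/10.14 = 0.09862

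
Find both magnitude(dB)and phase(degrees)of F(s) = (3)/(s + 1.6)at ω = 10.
Substitute s = j*10: F(j10) = 0.0468019 - 0.292512j.
|F| = 20*log₁₀(sqrt(Re²+Im²)) = -10.57 dB.
∠F = atan2(Im, Re) = -80.91°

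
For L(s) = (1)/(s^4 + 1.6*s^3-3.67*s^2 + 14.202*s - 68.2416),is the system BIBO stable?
Denominator: s^4 + 1.6*s^3 - 3.67*s^2 + 14.202*s - 68.2416 = (s - 2.4)(s + 4.2)(s^2 - 0.2*s + 6.77). Poles: -4.2, 0.1 + 2.6j, 0.1 - 2.6j, 2.4. All Re(p)<0: No (unstable)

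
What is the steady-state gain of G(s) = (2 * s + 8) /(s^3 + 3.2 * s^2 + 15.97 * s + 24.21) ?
DC gain = G(0) = num(0)/den(0) = 8/24.21 = 0.3304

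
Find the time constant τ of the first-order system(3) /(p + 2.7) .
First-order system: τ = -1/pole. Pole = -2.7. τ = -1/(-2.7) = 0.3704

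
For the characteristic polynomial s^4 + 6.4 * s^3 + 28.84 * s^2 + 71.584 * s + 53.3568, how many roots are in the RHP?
s^4 + 6.4*s^3 + 28.84*s^2 + 71.584*s + 53.3568 = (s + 2.8)(s + 1.2)(s^2 + 2.4*s + 15.88). Poles: -1.2, -1.2 + 3.8j, -1.2 - 3.8j, -2.8. RHP poles (Re>0): 0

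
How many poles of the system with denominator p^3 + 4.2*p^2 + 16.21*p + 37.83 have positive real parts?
p^3 + 4.2*p^2 + 16.21*p + 37.83 = (p + 3)(p^2 + 1.2*p + 12.61). Poles: -0.6 + 3.5j, -0.6 - 3.5j, -3. RHP poles (Re>0): 0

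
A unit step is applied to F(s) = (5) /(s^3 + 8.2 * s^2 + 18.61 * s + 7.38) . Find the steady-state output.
FVT: lim_{t→∞} y(t) = lim_{s→0} s*Y(s) where Y(s) = F(s)/s.
= lim_{s→0} F(s) = F(0) = num(0)/den(0) = 5/7.38 = 0.6775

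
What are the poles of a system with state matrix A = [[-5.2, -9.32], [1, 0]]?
Eigenvalues solve det(λI - A) = 0.
Characteristic polynomial: λ^2 + 5.2*λ + 9.32 = 0.
Roots: -2.6 + 1.6j, -2.6 - 1.6j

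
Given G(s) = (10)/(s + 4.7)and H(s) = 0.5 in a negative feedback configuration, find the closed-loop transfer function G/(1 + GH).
Closed-loop T = G/(1+GH).
Numerator: G_num * H_den = 10.
Denominator: G_den * H_den + G_num * H_num = (s + 4.7) + (5) = s + 9.7.
T(s) = (10)/(s + 9.7)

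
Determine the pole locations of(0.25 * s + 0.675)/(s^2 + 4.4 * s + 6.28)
Set denominator = 0: s^2 + 4.4*s + 6.28 = 0 → Poles: -2.2 + 1.2j, -2.2 - 1.2j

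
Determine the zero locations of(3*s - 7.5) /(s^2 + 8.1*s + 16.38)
Set numerator = 0: 3*s - 7.5 = 0 → Zeros: 2.5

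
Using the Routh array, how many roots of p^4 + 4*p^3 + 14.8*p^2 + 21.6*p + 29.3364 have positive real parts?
Routh array:
p^4: [1, 14.8, 29.3364]; p^3: [4, 21.6]; p^2: [9.4, 29.3364]; p^1: [9.11643]; p^0: [29.3364]
First column: [1, 4, 9.4, 9.11643, 29.3364]. Sign changes = RHP roots = 0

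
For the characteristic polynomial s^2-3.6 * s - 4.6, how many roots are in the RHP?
s^2 - 3.6*s - 4.6 = (s - 4.6)(s + 1). Poles: -1, 4.6. RHP poles (Re>0): 1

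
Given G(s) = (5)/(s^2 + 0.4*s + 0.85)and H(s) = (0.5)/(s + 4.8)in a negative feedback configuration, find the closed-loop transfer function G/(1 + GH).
Closed-loop T = G/(1+GH).
Numerator: G_num * H_den = 5*s + 24.
Denominator: G_den * H_den + G_num * H_num = (s^3 + 5.2*s^2 + 2.77*s + 4.08) + (2.5) = s^3 + 5.2*s^2 + 2.77*s + 6.58.
T(s) = (5*s + 24)/(s^3 + 5.2*s^2 + 2.77*s + 6.58)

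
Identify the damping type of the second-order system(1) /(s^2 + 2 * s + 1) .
Standard form: ωn²/(s²+2ζωn·s+ωn²) gives ωn=1, ζ=1.
Critically damped (ζ = 1)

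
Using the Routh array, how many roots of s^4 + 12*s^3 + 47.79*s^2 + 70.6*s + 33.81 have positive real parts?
Routh array:
s^4: [1, 47.79, 33.81]; s^3: [12, 70.6]; s^2: [41.9067, 33.81]; s^1: [60.9185]; s^0: [33.81]
First column: [1, 12, 41.9067, 60.9185, 33.81]. Sign changes = RHP roots = 0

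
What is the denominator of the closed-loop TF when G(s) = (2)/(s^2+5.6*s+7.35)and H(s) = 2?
Characteristic poly = G_den * H_den + G_num * H_num = (s^2 + 5.6*s + 7.35) + (4) = s^2 + 5.6*s + 11.35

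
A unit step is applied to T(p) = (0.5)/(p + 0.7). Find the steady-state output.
FVT: lim_{t→∞} y(t) = lim_{p→0} p*Y(p) where Y(p) = T(p)/p.
= lim_{p→0} T(p) = T(0) = num(0)/den(0) = 0.5/0.7 = 0.7143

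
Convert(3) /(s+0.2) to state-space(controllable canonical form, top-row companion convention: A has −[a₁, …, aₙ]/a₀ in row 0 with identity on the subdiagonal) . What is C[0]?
Reachable canonical form: C = numerator coefficients (right-aligned, zero-padded to length n).
num = 3, C = [[3]].
C[0] = 3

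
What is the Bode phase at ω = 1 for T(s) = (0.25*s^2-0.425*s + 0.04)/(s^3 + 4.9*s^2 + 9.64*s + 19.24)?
Substitute s = j*1: T(j1) = -0.023845 - 0.0152705j.
∠T(j1) = atan2(Im, Re) = atan2(-0.0152705, -0.023845) = -147.36°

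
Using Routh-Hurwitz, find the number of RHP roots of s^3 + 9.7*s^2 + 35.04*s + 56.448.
Routh array:
s^3: [1, 35.04]; s^2: [9.7, 56.448]; s^1: [29.2206]; s^0: [56.448]
First column: [1, 9.7, 29.2206, 56.448]. Sign changes = RHP roots = 0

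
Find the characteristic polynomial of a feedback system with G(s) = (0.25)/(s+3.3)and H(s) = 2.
Characteristic poly = G_den * H_den + G_num * H_num = (s + 3.3) + (0.5) = s + 3.8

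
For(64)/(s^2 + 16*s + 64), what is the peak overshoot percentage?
Standard form: ωn²/(s²+2ζωn·s+ωn²) → ωn = 8, ζ = 1.
ζ ≥ 1, so the response is non-oscillatory: peak overshoot = 0%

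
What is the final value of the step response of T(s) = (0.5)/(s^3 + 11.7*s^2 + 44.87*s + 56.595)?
FVT: lim_{t→∞} y(t) = lim_{s→0} s*Y(s) where Y(s) = T(s)/s.
= lim_{s→0} T(s) = T(0) = num(0)/den(0) = 0.5/56.595 = 0.008835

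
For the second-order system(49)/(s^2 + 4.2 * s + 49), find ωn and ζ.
Standard form: ωn²/(s²+2ζωn·s+ωn²).
const=49=ωn² → ωn=7, s coeff=4.2=2ζωn → ζ=0.3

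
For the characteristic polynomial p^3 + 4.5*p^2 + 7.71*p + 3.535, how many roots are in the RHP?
p^3 + 4.5*p^2 + 7.71*p + 3.535 = (p + 0.7)(p^2 + 3.8*p + 5.05). Poles: -0.7, -1.9 + 1.2j, -1.9 - 1.2j. RHP poles (Re>0): 0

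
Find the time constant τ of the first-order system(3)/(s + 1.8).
First-order system: τ = -1/pole. Pole = -1.8. τ = -1/(-1.8) = 0.5556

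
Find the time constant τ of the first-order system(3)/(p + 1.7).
First-order system: τ = -1/pole. Pole = -1.7. τ = -1/(-1.7) = 0.5882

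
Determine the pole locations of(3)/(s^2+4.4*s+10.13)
Set denominator = 0: s^2 + 4.4*s + 10.13 = 0 → Poles: -2.2 + 2.3j, -2.2 - 2.3j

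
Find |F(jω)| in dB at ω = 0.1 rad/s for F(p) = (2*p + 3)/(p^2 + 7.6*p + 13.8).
Substitute p = j*0.1: F(j0.1) = 0.217687 + 0.00250601j.
|F(j0.1)| = sqrt(Re² + Im²) = 0.2177.
20*log₁₀(0.2177) = -13.24 dB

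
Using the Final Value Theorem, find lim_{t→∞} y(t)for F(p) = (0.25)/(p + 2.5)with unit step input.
FVT: lim_{t→∞} y(t) = lim_{p→0} p*Y(p) where Y(p) = F(p)/p.
= lim_{p→0} F(p) = F(0) = num(0)/den(0) = 0.25/2.5 = 0.1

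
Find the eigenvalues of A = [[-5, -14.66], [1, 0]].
Eigenvalues solve det(λI - A) = 0.
Characteristic polynomial: λ^2 + 5*λ + 14.66 = 0.
Roots: -2.5 + 2.9j, -2.5 - 2.9j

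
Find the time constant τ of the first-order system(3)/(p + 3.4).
First-order system: τ = -1/pole. Pole = -3.4. τ = -1/(-3.4) = 0.2941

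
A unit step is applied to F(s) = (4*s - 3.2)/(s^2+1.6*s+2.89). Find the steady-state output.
FVT: lim_{t→∞} y(t) = lim_{s→0} s*Y(s) where Y(s) = F(s)/s.
= lim_{s→0} F(s) = F(0) = num(0)/den(0) = -3.2/2.89 = -1.107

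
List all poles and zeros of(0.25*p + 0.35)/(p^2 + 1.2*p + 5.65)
Set denominator = 0: p^2 + 1.2*p + 5.65 = 0 → Poles: -0.6 + 2.3j, -0.6 - 2.3j
Set numerator = 0: 0.25*p + 0.35 = 0 → Zeros: -1.4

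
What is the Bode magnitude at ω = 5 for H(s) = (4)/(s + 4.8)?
Substitute s = j*5: H(j5) = 0.399667 - 0.41632j.
|H(j5)| = sqrt(Re² + Im²) = 0.5771.
20*log₁₀(0.5771) = -4.77 dB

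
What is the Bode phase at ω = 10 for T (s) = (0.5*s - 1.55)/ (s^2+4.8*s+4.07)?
Substitute s = j*10: T(j10) = 0.03378 - 0.035219j.
∠T(j10) = atan2(Im, Re) = atan2(-0.035219, 0.03378) = -46.19°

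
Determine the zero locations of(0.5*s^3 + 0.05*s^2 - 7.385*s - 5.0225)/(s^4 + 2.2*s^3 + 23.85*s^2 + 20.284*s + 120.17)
Set numerator = 0: 0.5*s^3 + 0.05*s^2 - 7.385*s - 5.0225 = 0.5*(s - 4.1)(s + 0.7)(s + 3.5) = 0 → Zeros: -0.7, -3.5, 4.1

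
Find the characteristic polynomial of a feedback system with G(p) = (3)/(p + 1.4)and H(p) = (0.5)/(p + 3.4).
Characteristic poly = G_den * H_den + G_num * H_num = (p^2 + 4.8*p + 4.76) + (1.5) = p^2 + 4.8*p + 6.26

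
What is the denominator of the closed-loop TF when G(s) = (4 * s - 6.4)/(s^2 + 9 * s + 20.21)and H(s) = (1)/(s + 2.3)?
Characteristic poly = G_den * H_den + G_num * H_num = (s^3 + 11.3*s^2 + 40.91*s + 46.483) + (4*s - 6.4) = s^3 + 11.3*s^2 + 44.91*s + 40.083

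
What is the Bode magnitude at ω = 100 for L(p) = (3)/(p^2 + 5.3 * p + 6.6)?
Substitute p = j*100: L(j100) = -0.000299356 - 1.58764e-05j.
|L(j100)| = sqrt(Re² + Im²) = 0.0002998.
20*log₁₀(0.0002998) = -70.46 dB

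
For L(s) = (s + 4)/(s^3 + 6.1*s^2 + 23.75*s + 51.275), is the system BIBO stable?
Denominator: s^3 + 6.1*s^2 + 23.75*s + 51.275 = (s + 3.5)(s^2 + 2.6*s + 14.65). Poles: -1.3 + 3.6j, -1.3 - 3.6j, -3.5. All Re(p)<0: Yes (stable)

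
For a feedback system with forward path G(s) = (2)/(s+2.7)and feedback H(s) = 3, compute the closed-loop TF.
Closed-loop T = G/(1+GH).
Numerator: G_num * H_den = 2.
Denominator: G_den * H_den + G_num * H_num = (s + 2.7) + (6) = s + 8.7.
T(s) = (2)/(s + 8.7)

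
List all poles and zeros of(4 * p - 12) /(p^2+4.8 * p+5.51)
Set denominator = 0: p^2 + 4.8*p + 5.51 = (p + 2.9)(p + 1.9) = 0 → Poles: -1.9, -2.9
Set numerator = 0: 4*p - 12 = 0 → Zeros: 3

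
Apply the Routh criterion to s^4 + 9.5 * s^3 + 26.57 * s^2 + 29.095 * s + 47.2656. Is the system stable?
Routh array:
s^4: [1, 26.57, 47.2656]; s^3: [9.5, 29.095]; s^2: [23.5074, 47.2656]; s^1: [9.99362]; s^0: [47.2656]
First column: [1, 9.5, 23.5074, 9.99362, 47.2656]. Sign changes = 0.
Yes, stable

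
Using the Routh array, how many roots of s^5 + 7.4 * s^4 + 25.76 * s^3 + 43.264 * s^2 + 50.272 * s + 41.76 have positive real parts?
Routh array:
s^5: [1, 25.76, 50.272]; s^4: [7.4, 43.264, 41.76]; s^3: [19.9135, 44.6288]; s^2: [26.6796, 41.76]; s^1: [13.4594]; s^0: [41.76]
First column: [1, 7.4, 19.9135, 26.6796, 13.4594, 41.76]. Sign changes = RHP roots = 0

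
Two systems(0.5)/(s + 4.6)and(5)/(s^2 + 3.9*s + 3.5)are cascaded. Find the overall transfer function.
Series: H = H₁ · H₂ = (n₁·n₂)/(d₁·d₂).
Num: n₁·n₂ = 2.5. Den: d₁·d₂ = s^3 + 8.5*s^2 + 21.44*s + 16.1.
H(s) = (2.5)/(s^3 + 8.5*s^2 + 21.44*s + 16.1)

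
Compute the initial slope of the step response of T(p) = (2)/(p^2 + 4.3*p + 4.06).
IVT: y'(0⁺) = lim_{p→∞} p²·Y(p) = lim_{p→∞} p·T(p).
deg(num) = 0, deg(den) = 2, relative degree = 2 ≥ 2, so p·T(p) → 0. Initial slope = 0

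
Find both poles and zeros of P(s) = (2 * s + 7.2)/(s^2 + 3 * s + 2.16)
Set denominator = 0: s^2 + 3*s + 2.16 = (s + 1.8)(s + 1.2) = 0 → Poles: -1.2, -1.8
Set numerator = 0: 2*s + 7.2 = 0 → Zeros: -3.6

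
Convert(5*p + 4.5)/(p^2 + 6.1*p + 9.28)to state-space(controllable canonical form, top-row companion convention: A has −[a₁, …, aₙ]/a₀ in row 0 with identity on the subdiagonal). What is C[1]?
Reachable canonical form: C = numerator coefficients (right-aligned, zero-padded to length n).
num = 5*p + 4.5, C = [[5, 4.5]].
C[1] = 4.5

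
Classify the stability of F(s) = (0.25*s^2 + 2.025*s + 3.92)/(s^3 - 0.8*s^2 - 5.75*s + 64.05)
Denominator: s^3 - 0.8*s^2 - 5.75*s + 64.05 = (s + 4.2)(s^2 - 5*s + 15.25). Poles: -4.2, 2.5 + 3j, 2.5 - 3j. Unstable (2 pole(s) in RHP)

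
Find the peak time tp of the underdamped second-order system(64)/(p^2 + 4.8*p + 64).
Standard form: ωn²/(p²+2ζωn·p+ωn²) → ωn = 8, ζ = 0.3.
ωd = ωn·√(1-ζ²) = 8·√(1-0.3²) = 7.632.
tp = π/ωd = π/7.632 = 0.4117 s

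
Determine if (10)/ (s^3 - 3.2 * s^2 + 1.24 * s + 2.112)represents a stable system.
Denominator: s^3 - 3.2*s^2 + 1.24*s + 2.112 = (s - 1.6)(s - 2.2)(s + 0.6). Poles: -0.6, 1.6, 2.2. All Re(p)<0: No (unstable)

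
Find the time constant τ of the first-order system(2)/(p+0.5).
First-order system: τ = -1/pole. Pole = -0.5. τ = -1/(-0.5) = 2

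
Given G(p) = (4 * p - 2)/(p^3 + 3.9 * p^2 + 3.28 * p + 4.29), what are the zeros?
Set numerator = 0: 4*p - 2 = 0 → Zeros: 0.5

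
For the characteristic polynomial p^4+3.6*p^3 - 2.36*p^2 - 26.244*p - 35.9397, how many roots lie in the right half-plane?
Factor: p^4 + 3.6*p^3 - 2.36*p^2 - 26.244*p - 35.9397 = (p - 2.7)(p + 2.7)(p^2 + 3.6*p + 4.93).
Roots: -1.8 + 1.3j, -1.8 - 1.3j, -2.7, 2.7.
RHP roots (Re>0): 1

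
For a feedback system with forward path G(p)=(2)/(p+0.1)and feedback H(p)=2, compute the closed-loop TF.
Closed-loop T = G/(1+GH).
Numerator: G_num * H_den = 2.
Denominator: G_den * H_den + G_num * H_num = (p + 0.1) + (4) = p + 4.1.
T(p) = (2)/(p + 4.1)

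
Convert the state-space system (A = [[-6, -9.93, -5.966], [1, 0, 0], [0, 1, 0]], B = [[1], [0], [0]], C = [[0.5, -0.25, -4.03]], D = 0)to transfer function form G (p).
G(p) = C(pI - A)⁻¹B + D.
Characteristic polynomial det(pI - A) = p^3 + 6*p^2 + 9.93*p + 5.966.
Numerator from C·adj(pI-A)·B + D·det(pI-A) = 0.5*p^2 - 0.25*p - 4.03.
G(p) = (0.5*p^2 - 0.25*p - 4.03)/(p^3 + 6*p^2 + 9.93*p + 5.966)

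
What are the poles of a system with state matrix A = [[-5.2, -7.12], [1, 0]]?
Eigenvalues solve det(λI - A) = 0.
Characteristic polynomial: λ^2 + 5.2*λ + 7.12 = 0.
Roots: -2.6 + 0.6j, -2.6 - 0.6j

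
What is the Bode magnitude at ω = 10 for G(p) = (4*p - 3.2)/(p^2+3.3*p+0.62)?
Substitute p = j*10: G(j10) = 0.149381 - 0.352892j.
|G(j10)| = sqrt(Re² + Im²) = 0.3832.
20*log₁₀(0.3832) = -8.33 dB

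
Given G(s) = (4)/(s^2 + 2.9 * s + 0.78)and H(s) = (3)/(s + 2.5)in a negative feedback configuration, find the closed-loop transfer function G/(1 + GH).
Closed-loop T = G/(1+GH).
Numerator: G_num * H_den = 4*s + 10.
Denominator: G_den * H_den + G_num * H_num = (s^3 + 5.4*s^2 + 8.03*s + 1.95) + (12) = s^3 + 5.4*s^2 + 8.03*s + 13.95.
T(s) = (4*s + 10)/(s^3 + 5.4*s^2 + 8.03*s + 13.95)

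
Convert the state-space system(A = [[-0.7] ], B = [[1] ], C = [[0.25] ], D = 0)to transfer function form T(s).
T(s) = C(sI - A)⁻¹B + D.
Characteristic polynomial det(sI - A) = s + 0.7.
Numerator from C·adj(sI-A)·B + D·det(sI-A) = 0.25.
T(s) = (0.25)/(s + 0.7)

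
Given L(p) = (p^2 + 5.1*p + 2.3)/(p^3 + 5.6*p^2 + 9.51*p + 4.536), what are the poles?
Set denominator = 0: p^3 + 5.6*p^2 + 9.51*p + 4.536 = (p + 0.8)(p + 2.1)(p + 2.7) = 0 → Poles: -0.8, -2.1, -2.7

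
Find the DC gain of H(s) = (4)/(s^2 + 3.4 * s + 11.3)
DC gain = H(0) = num(0)/den(0) = 4/11.3 = 0.354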